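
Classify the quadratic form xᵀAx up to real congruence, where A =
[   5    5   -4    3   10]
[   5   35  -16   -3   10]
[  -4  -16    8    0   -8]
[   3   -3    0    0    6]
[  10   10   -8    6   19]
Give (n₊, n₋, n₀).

step 0: pivot 5 → sign +
step 1: pivot 30 → sign +
step 2: pivot -3 → sign −
step 3: pivot -1 → sign −
step 4: row/col 4 already zero → sign 0
signature = (2, 2, 1)

Answer: (2, 2, 1)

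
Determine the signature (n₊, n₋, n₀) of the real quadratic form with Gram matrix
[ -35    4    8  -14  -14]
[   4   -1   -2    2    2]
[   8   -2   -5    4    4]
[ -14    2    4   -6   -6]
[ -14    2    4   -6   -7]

Answer: (0, 5, 0)

Derivation:
step 0: pivot -35 → sign −
step 1: pivot -19/35 → sign −
step 2: pivot -1 → sign −
step 3: pivot -2/19 → sign −
step 4: pivot -1 → sign −
signature = (0, 5, 0)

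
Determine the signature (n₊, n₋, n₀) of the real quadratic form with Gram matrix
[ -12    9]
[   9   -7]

step 0: pivot -12 → sign −
step 1: pivot -1/4 → sign −
signature = (0, 2, 0)

Answer: (0, 2, 0)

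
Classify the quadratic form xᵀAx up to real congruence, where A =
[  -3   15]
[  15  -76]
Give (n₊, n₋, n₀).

Answer: (0, 2, 0)

Derivation:
step 0: pivot -3 → sign −
step 1: pivot -1 → sign −
signature = (0, 2, 0)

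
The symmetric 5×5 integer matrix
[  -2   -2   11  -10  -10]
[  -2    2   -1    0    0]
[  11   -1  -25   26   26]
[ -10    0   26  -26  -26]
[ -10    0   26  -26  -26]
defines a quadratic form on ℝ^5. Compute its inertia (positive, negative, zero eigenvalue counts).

step 0: pivot -2 → sign −
step 1: pivot 4 → sign +
step 2: pivot -1/2 → sign −
step 3: pivot 1 → sign +
step 4: row/col 4 already zero → sign 0
signature = (2, 2, 1)

Answer: (2, 2, 1)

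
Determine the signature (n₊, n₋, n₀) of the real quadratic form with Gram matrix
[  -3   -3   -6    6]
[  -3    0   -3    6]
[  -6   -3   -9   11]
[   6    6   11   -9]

step 0: pivot -3 → sign −
step 1: pivot 3 → sign +
step 2: pivot 3 → sign +
step 3: pivot -1/3 → sign −
signature = (2, 2, 0)

Answer: (2, 2, 0)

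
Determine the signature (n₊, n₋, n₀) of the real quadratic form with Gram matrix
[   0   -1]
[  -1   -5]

step 0: pivot -5 → sign −
step 1: pivot 1/5 → sign +
signature = (1, 1, 0)

Answer: (1, 1, 0)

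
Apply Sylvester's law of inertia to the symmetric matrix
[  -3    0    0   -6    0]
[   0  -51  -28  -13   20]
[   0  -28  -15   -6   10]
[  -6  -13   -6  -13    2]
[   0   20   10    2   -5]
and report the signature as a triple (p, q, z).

step 0: pivot -3 → sign −
step 1: pivot -51 → sign −
step 2: pivot 19/51 → sign +
step 3: pivot -22/19 → sign −
step 4: pivot 3/11 → sign +
signature = (2, 3, 0)

Answer: (2, 3, 0)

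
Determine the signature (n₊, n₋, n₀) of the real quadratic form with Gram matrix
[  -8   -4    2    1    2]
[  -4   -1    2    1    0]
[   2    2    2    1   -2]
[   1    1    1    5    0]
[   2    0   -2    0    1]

Answer: (4, 1, 0)

Derivation:
step 0: pivot -8 → sign −
step 1: pivot 1 → sign +
step 2: pivot 3/2 → sign +
step 3: pivot 9/2 → sign +
step 4: pivot 1/9 → sign +
signature = (4, 1, 0)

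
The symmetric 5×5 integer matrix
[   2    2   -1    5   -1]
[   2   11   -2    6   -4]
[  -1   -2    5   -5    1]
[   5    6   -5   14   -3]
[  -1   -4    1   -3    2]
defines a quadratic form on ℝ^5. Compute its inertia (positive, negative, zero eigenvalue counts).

step 0: pivot 2 → sign +
step 1: pivot 9 → sign +
step 2: pivot 79/18 → sign +
step 3: pivot 7/79 → sign +
step 4: pivot 3/7 → sign +
signature = (5, 0, 0)

Answer: (5, 0, 0)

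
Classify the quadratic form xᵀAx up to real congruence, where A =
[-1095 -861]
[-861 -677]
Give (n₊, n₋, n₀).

Answer: (1, 1, 0)

Derivation:
step 0: pivot -1095 → sign −
step 1: pivot 2/365 → sign +
signature = (1, 1, 0)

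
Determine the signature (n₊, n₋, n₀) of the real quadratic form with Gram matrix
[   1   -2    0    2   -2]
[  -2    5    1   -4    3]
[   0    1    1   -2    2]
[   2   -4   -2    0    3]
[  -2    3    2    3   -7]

Answer: (3, 1, 1)

Derivation:
step 0: pivot 1 → sign +
step 1: pivot 1 → sign +
step 2: pivot -4 → sign −
step 3: pivot 1 → sign +
step 4: row/col 4 already zero → sign 0
signature = (3, 1, 1)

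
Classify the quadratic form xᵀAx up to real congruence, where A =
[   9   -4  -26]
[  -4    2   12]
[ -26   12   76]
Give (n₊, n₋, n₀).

Answer: (2, 0, 1)

Derivation:
step 0: pivot 9 → sign +
step 1: pivot 2/9 → sign +
step 2: row/col 2 already zero → sign 0
signature = (2, 0, 1)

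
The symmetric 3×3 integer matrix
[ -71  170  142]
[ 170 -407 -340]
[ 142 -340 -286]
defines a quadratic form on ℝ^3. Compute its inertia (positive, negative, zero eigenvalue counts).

step 0: pivot -71 → sign −
step 1: pivot 3/71 → sign +
step 2: pivot -2 → sign −
signature = (1, 2, 0)

Answer: (1, 2, 0)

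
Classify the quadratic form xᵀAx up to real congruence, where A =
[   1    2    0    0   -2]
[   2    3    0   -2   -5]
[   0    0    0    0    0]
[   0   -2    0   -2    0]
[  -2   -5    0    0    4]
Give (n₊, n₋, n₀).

Answer: (2, 2, 1)

Derivation:
step 0: pivot 1 → sign +
step 1: pivot -1 → sign −
step 2: pivot 2 → sign +
step 3: pivot -1 → sign −
step 4: row/col 4 already zero → sign 0
signature = (2, 2, 1)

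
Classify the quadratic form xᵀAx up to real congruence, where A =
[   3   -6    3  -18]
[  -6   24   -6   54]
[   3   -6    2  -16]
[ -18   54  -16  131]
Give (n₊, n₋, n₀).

Answer: (2, 1, 1)

Derivation:
step 0: pivot 3 → sign +
step 1: pivot 12 → sign +
step 2: pivot -1 → sign −
step 3: row/col 3 already zero → sign 0
signature = (2, 1, 1)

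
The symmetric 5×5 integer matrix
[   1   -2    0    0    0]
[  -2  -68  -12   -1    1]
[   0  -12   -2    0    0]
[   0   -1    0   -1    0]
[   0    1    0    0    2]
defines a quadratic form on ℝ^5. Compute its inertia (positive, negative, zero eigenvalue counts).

step 0: pivot 1 → sign +
step 1: pivot -72 → sign −
step 2: pivot -71/72 → sign −
step 3: pivot 2/71 → sign +
step 4: pivot 1 → sign +
signature = (3, 2, 0)

Answer: (3, 2, 0)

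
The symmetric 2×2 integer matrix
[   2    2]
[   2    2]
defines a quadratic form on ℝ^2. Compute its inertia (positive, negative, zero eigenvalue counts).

Answer: (1, 0, 1)

Derivation:
step 0: pivot 2 → sign +
step 1: row/col 1 already zero → sign 0
signature = (1, 0, 1)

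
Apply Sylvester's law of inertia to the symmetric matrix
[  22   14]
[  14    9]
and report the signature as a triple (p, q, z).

Answer: (2, 0, 0)

Derivation:
step 0: pivot 22 → sign +
step 1: pivot 1/11 → sign +
signature = (2, 0, 0)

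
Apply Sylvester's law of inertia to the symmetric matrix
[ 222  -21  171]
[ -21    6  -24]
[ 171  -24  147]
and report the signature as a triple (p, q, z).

step 0: pivot 222 → sign +
step 1: pivot 297/74 → sign +
step 2: pivot 1/33 → sign +
signature = (3, 0, 0)

Answer: (3, 0, 0)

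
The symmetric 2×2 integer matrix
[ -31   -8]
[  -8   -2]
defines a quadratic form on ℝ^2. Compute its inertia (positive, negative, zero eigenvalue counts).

Answer: (1, 1, 0)

Derivation:
step 0: pivot -31 → sign −
step 1: pivot 2/31 → sign +
signature = (1, 1, 0)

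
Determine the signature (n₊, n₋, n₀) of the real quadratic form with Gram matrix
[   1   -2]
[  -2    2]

step 0: pivot 1 → sign +
step 1: pivot -2 → sign −
signature = (1, 1, 0)

Answer: (1, 1, 0)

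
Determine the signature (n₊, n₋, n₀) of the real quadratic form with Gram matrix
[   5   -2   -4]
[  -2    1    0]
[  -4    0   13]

step 0: pivot 5 → sign +
step 1: pivot 1/5 → sign +
step 2: pivot -3 → sign −
signature = (2, 1, 0)

Answer: (2, 1, 0)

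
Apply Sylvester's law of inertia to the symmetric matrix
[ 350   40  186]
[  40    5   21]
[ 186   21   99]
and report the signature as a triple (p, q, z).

step 0: pivot 350 → sign +
step 1: pivot 3/7 → sign +
step 2: row/col 2 already zero → sign 0
signature = (2, 0, 1)

Answer: (2, 0, 1)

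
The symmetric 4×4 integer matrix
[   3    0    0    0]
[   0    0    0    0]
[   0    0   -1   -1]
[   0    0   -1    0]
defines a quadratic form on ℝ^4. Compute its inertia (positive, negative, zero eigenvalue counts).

step 0: pivot 3 → sign +
step 1: pivot -1 → sign −
step 2: pivot 1 → sign +
step 3: row/col 3 already zero → sign 0
signature = (2, 1, 1)

Answer: (2, 1, 1)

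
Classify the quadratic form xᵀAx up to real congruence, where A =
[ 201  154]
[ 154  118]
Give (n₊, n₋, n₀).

step 0: pivot 201 → sign +
step 1: pivot 2/201 → sign +
signature = (2, 0, 0)

Answer: (2, 0, 0)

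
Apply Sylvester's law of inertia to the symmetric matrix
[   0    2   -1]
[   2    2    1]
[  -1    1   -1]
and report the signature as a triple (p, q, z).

step 0: pivot 2 → sign +
step 1: pivot -2 → sign −
step 2: pivot 1/2 → sign +
signature = (2, 1, 0)

Answer: (2, 1, 0)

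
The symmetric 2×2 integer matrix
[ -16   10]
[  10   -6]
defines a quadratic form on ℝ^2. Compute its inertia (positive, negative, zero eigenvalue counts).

Answer: (1, 1, 0)

Derivation:
step 0: pivot -16 → sign −
step 1: pivot 1/4 → sign +
signature = (1, 1, 0)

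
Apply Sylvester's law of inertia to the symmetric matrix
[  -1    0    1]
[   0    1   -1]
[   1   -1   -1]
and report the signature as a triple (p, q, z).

Answer: (1, 2, 0)

Derivation:
step 0: pivot -1 → sign −
step 1: pivot 1 → sign +
step 2: pivot -1 → sign −
signature = (1, 2, 0)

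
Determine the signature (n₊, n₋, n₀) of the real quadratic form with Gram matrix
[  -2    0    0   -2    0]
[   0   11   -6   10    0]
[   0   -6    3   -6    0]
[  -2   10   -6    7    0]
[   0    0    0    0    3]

step 0: pivot -2 → sign −
step 1: pivot 11 → sign +
step 2: pivot -3/11 → sign −
step 3: pivot 1 → sign +
step 4: pivot 3 → sign +
signature = (3, 2, 0)

Answer: (3, 2, 0)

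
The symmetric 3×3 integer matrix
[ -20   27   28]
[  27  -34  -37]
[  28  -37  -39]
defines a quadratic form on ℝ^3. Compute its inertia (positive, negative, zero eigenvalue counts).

Answer: (1, 2, 0)

Derivation:
step 0: pivot -20 → sign −
step 1: pivot 49/20 → sign +
step 2: pivot -3/49 → sign −
signature = (1, 2, 0)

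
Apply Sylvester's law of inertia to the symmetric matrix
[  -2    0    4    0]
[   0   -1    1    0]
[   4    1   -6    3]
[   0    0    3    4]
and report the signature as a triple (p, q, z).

step 0: pivot -2 → sign −
step 1: pivot -1 → sign −
step 2: pivot 3 → sign +
step 3: pivot 1 → sign +
signature = (2, 2, 0)

Answer: (2, 2, 0)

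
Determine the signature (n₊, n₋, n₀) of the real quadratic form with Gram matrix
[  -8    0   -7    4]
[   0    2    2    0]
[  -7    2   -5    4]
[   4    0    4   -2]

Answer: (2, 2, 0)

Derivation:
step 0: pivot -8 → sign −
step 1: pivot 2 → sign +
step 2: pivot -7/8 → sign −
step 3: pivot 2/7 → sign +
signature = (2, 2, 0)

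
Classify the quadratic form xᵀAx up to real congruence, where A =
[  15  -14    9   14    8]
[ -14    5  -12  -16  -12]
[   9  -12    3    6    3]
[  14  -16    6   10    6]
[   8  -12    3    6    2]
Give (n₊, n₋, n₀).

step 0: pivot 15 → sign +
step 1: pivot -121/15 → sign −
step 2: pivot -96/121 → sign −
step 3: pivot -1/2 → sign −
step 4: pivot 3/8 → sign +
signature = (2, 3, 0)

Answer: (2, 3, 0)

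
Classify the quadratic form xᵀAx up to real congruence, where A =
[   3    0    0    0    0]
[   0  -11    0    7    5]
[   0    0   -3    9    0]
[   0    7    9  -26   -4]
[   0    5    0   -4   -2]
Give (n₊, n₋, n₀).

Answer: (3, 2, 0)

Derivation:
step 0: pivot 3 → sign +
step 1: pivot -11 → sign −
step 2: pivot -3 → sign −
step 3: pivot 60/11 → sign +
step 4: pivot 3/20 → sign +
signature = (3, 2, 0)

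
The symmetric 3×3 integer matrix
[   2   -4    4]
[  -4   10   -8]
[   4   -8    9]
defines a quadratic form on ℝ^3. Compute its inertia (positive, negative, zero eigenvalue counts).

step 0: pivot 2 → sign +
step 1: pivot 2 → sign +
step 2: pivot 1 → sign +
signature = (3, 0, 0)

Answer: (3, 0, 0)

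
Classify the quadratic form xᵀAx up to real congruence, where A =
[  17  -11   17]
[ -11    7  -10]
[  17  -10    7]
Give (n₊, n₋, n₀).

step 0: pivot 17 → sign +
step 1: pivot -2/17 → sign −
step 2: pivot -3/2 → sign −
signature = (1, 2, 0)

Answer: (1, 2, 0)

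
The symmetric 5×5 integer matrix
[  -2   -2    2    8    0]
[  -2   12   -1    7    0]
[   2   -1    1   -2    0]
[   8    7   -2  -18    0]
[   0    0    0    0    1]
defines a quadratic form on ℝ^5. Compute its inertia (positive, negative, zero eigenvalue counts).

Answer: (3, 2, 0)

Derivation:
step 0: pivot -2 → sign −
step 1: pivot 14 → sign +
step 2: pivot 33/14 → sign +
step 3: pivot -3/11 → sign −
step 4: pivot 1 → sign +
signature = (3, 2, 0)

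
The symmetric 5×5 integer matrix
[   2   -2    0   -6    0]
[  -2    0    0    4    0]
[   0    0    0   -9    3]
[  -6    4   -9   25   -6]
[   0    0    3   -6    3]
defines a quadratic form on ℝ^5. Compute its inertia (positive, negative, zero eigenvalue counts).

step 0: pivot 2 → sign +
step 1: pivot -2 → sign −
step 2: pivot 9 → sign +
step 3: pivot -9 → sign −
step 4: row/col 4 already zero → sign 0
signature = (2, 2, 1)

Answer: (2, 2, 1)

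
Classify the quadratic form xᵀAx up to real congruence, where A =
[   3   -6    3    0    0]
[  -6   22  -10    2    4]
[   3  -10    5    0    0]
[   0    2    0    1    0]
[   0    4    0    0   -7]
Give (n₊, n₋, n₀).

Answer: (4, 1, 0)

Derivation:
step 0: pivot 3 → sign +
step 1: pivot 10 → sign +
step 2: pivot 2/5 → sign +
step 3: pivot -1 → sign −
step 4: pivot 1 → sign +
signature = (4, 1, 0)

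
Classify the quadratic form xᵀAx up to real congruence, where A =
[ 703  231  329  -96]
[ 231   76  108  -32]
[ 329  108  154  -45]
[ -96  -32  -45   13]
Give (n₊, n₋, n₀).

step 0: pivot 703 → sign +
step 1: pivot 67/703 → sign +
step 2: pivot -6/67 → sign −
step 3: pivot 3/2 → sign +
signature = (3, 1, 0)

Answer: (3, 1, 0)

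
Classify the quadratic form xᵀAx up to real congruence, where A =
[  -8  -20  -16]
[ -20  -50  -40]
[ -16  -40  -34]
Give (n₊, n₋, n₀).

step 0: pivot -8 → sign −
step 1: pivot -2 → sign −
step 2: row/col 2 already zero → sign 0
signature = (0, 2, 1)

Answer: (0, 2, 1)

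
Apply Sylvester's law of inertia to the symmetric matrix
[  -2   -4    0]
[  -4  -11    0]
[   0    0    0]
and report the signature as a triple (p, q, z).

step 0: pivot -2 → sign −
step 1: pivot -3 → sign −
step 2: row/col 2 already zero → sign 0
signature = (0, 2, 1)

Answer: (0, 2, 1)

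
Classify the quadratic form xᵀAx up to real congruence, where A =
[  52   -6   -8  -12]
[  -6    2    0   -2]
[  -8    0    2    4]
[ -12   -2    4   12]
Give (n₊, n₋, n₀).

Answer: (3, 0, 1)

Derivation:
step 0: pivot 52 → sign +
step 1: pivot 17/13 → sign +
step 2: pivot 2/17 → sign +
step 3: row/col 3 already zero → sign 0
signature = (3, 0, 1)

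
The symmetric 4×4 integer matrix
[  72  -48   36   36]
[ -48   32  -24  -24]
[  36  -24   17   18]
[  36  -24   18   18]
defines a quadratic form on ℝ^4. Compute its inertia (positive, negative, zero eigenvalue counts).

step 0: pivot 72 → sign +
step 1: pivot -1 → sign −
step 2: row/col 2 already zero → sign 0
step 3: row/col 3 already zero → sign 0
signature = (1, 1, 2)

Answer: (1, 1, 2)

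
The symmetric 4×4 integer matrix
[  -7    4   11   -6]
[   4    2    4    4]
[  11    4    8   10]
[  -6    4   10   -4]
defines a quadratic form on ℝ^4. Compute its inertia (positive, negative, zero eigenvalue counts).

step 0: pivot -7 → sign −
step 1: pivot 30/7 → sign +
step 2: pivot 3/5 → sign +
step 3: row/col 3 already zero → sign 0
signature = (2, 1, 1)

Answer: (2, 1, 1)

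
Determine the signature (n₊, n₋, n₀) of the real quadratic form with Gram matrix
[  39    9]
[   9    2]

step 0: pivot 39 → sign +
step 1: pivot -1/13 → sign −
signature = (1, 1, 0)

Answer: (1, 1, 0)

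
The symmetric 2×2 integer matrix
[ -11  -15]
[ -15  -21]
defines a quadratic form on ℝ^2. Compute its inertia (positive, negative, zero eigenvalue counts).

Answer: (0, 2, 0)

Derivation:
step 0: pivot -11 → sign −
step 1: pivot -6/11 → sign −
signature = (0, 2, 0)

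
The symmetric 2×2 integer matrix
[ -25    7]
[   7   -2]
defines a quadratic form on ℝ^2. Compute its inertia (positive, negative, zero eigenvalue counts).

Answer: (0, 2, 0)

Derivation:
step 0: pivot -25 → sign −
step 1: pivot -1/25 → sign −
signature = (0, 2, 0)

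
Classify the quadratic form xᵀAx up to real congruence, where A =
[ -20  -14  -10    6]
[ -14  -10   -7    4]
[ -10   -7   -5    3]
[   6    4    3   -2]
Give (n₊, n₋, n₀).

step 0: pivot -20 → sign −
step 1: pivot -1/5 → sign −
step 2: row/col 2 already zero → sign 0
step 3: row/col 3 already zero → sign 0
signature = (0, 2, 2)

Answer: (0, 2, 2)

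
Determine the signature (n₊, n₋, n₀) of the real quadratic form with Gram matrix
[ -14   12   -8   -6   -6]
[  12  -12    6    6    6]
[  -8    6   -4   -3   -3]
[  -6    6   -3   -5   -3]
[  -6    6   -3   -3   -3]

Answer: (1, 3, 1)

Derivation:
step 0: pivot -14 → sign −
step 1: pivot -12/7 → sign −
step 2: pivot 1 → sign +
step 3: pivot -2 → sign −
step 4: row/col 4 already zero → sign 0
signature = (1, 3, 1)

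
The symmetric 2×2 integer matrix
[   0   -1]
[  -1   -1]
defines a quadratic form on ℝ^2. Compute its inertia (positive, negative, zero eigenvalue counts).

step 0: pivot -1 → sign −
step 1: pivot 1 → sign +
signature = (1, 1, 0)

Answer: (1, 1, 0)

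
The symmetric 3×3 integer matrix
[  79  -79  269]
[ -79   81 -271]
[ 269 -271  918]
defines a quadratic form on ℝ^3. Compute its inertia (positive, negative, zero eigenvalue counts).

Answer: (3, 0, 0)

Derivation:
step 0: pivot 79 → sign +
step 1: pivot 2 → sign +
step 2: pivot 3/79 → sign +
signature = (3, 0, 0)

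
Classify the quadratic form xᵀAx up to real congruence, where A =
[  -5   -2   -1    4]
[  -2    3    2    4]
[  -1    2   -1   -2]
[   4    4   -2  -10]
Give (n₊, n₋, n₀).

Answer: (1, 3, 0)

Derivation:
step 0: pivot -5 → sign −
step 1: pivot 19/5 → sign +
step 2: pivot -44/19 → sign −
step 3: pivot -3/11 → sign −
signature = (1, 3, 0)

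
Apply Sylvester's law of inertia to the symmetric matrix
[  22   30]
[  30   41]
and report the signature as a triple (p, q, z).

Answer: (2, 0, 0)

Derivation:
step 0: pivot 22 → sign +
step 1: pivot 1/11 → sign +
signature = (2, 0, 0)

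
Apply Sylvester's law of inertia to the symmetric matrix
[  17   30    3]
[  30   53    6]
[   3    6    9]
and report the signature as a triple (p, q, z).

step 0: pivot 17 → sign +
step 1: pivot 1/17 → sign +
step 2: row/col 2 already zero → sign 0
signature = (2, 0, 1)

Answer: (2, 0, 1)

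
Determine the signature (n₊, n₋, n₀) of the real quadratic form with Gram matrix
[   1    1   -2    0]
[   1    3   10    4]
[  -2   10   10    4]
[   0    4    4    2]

Answer: (3, 1, 0)

Derivation:
step 0: pivot 1 → sign +
step 1: pivot 2 → sign +
step 2: pivot -66 → sign −
step 3: pivot 2/33 → sign +
signature = (3, 1, 0)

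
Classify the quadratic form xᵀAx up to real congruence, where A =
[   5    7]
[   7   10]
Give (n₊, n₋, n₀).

step 0: pivot 5 → sign +
step 1: pivot 1/5 → sign +
signature = (2, 0, 0)

Answer: (2, 0, 0)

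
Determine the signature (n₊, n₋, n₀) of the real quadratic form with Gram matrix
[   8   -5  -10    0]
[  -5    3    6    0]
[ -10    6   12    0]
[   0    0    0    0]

step 0: pivot 8 → sign +
step 1: pivot -1/8 → sign −
step 2: row/col 2 already zero → sign 0
step 3: row/col 3 already zero → sign 0
signature = (1, 1, 2)

Answer: (1, 1, 2)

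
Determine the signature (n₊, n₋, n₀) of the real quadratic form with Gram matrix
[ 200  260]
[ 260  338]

step 0: pivot 200 → sign +
step 1: row/col 1 already zero → sign 0
signature = (1, 0, 1)

Answer: (1, 0, 1)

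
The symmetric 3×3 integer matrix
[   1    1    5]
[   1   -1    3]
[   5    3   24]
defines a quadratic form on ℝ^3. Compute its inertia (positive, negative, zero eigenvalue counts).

Answer: (2, 1, 0)

Derivation:
step 0: pivot 1 → sign +
step 1: pivot -2 → sign −
step 2: pivot 1 → sign +
signature = (2, 1, 0)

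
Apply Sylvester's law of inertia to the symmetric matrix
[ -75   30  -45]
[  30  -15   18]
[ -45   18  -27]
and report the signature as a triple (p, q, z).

step 0: pivot -75 → sign −
step 1: pivot -3 → sign −
step 2: row/col 2 already zero → sign 0
signature = (0, 2, 1)

Answer: (0, 2, 1)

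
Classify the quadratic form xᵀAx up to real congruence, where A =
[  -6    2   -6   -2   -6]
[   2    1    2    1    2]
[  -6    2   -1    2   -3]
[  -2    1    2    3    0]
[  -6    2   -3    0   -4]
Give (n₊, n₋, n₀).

step 0: pivot -6 → sign −
step 1: pivot 5/3 → sign +
step 2: pivot 5 → sign +
step 3: pivot 2/5 → sign +
step 4: pivot -1/5 → sign −
signature = (3, 2, 0)

Answer: (3, 2, 0)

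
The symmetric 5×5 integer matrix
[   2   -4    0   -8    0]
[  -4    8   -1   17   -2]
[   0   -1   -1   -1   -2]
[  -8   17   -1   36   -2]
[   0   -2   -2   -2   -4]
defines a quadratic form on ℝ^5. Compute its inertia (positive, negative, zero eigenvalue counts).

Answer: (3, 1, 1)

Derivation:
step 0: pivot 2 → sign +
step 1: pivot -1 → sign −
step 2: pivot 1 → sign +
step 3: pivot 1 → sign +
step 4: row/col 4 already zero → sign 0
signature = (3, 1, 1)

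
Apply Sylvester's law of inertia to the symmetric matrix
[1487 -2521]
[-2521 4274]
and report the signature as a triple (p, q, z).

step 0: pivot 1487 → sign +
step 1: pivot -3/1487 → sign −
signature = (1, 1, 0)

Answer: (1, 1, 0)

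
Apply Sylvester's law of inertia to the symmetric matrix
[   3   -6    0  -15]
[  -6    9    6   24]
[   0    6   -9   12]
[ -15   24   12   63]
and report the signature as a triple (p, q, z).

Answer: (2, 1, 1)

Derivation:
step 0: pivot 3 → sign +
step 1: pivot -3 → sign −
step 2: pivot 3 → sign +
step 3: row/col 3 already zero → sign 0
signature = (2, 1, 1)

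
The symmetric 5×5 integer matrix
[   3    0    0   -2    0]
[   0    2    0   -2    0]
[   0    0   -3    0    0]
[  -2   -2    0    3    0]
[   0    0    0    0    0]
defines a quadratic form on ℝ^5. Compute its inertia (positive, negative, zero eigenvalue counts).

step 0: pivot 3 → sign +
step 1: pivot 2 → sign +
step 2: pivot -3 → sign −
step 3: pivot -1/3 → sign −
step 4: row/col 4 already zero → sign 0
signature = (2, 2, 1)

Answer: (2, 2, 1)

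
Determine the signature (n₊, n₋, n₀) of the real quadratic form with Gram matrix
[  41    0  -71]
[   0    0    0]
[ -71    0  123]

Answer: (2, 0, 1)

Derivation:
step 0: pivot 41 → sign +
step 1: pivot 2/41 → sign +
step 2: row/col 2 already zero → sign 0
signature = (2, 0, 1)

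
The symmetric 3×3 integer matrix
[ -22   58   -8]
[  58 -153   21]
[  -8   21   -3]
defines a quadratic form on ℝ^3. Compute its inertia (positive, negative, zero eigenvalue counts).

Answer: (0, 2, 1)

Derivation:
step 0: pivot -22 → sign −
step 1: pivot -1/11 → sign −
step 2: row/col 2 already zero → sign 0
signature = (0, 2, 1)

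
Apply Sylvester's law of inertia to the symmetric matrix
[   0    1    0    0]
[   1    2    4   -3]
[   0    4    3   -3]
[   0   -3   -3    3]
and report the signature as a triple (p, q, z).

Answer: (2, 1, 1)

Derivation:
step 0: pivot 2 → sign +
step 1: pivot -1/2 → sign −
step 2: pivot 3 → sign +
step 3: row/col 3 already zero → sign 0
signature = (2, 1, 1)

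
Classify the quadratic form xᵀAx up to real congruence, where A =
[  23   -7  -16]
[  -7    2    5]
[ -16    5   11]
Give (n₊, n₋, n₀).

step 0: pivot 23 → sign +
step 1: pivot -3/23 → sign −
step 2: row/col 2 already zero → sign 0
signature = (1, 1, 1)

Answer: (1, 1, 1)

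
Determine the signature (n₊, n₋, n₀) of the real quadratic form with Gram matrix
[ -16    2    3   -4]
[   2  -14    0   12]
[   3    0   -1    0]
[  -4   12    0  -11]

Answer: (1, 3, 0)

Derivation:
step 0: pivot -16 → sign −
step 1: pivot -55/4 → sign −
step 2: pivot -47/110 → sign −
step 3: pivot 3/47 → sign +
signature = (1, 3, 0)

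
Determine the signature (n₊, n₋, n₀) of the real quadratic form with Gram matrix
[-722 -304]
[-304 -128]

step 0: pivot -722 → sign −
step 1: row/col 1 already zero → sign 0
signature = (0, 1, 1)

Answer: (0, 1, 1)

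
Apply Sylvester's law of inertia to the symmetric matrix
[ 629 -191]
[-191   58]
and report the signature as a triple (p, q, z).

step 0: pivot 629 → sign +
step 1: pivot 1/629 → sign +
signature = (2, 0, 0)

Answer: (2, 0, 0)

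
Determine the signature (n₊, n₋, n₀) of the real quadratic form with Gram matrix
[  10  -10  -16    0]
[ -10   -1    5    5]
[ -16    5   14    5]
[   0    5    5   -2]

step 0: pivot 10 → sign +
step 1: pivot -11 → sign −
step 2: pivot -3/5 → sign −
step 3: pivot 3/11 → sign +
signature = (2, 2, 0)

Answer: (2, 2, 0)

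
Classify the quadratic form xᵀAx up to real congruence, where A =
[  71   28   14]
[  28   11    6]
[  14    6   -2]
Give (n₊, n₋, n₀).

Answer: (2, 1, 0)

Derivation:
step 0: pivot 71 → sign +
step 1: pivot -3/71 → sign −
step 2: pivot 2/3 → sign +
signature = (2, 1, 0)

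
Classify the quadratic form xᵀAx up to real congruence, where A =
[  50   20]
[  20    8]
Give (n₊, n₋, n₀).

step 0: pivot 50 → sign +
step 1: row/col 1 already zero → sign 0
signature = (1, 0, 1)

Answer: (1, 0, 1)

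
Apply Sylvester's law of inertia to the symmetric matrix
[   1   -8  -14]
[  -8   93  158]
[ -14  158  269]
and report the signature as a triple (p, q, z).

Answer: (3, 0, 0)

Derivation:
step 0: pivot 1 → sign +
step 1: pivot 29 → sign +
step 2: pivot 1/29 → sign +
signature = (3, 0, 0)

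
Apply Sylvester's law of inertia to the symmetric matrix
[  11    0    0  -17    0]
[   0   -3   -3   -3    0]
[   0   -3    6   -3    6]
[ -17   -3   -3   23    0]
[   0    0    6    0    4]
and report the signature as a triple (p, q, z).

step 0: pivot 11 → sign +
step 1: pivot -3 → sign −
step 2: pivot 9 → sign +
step 3: pivot -3/11 → sign −
step 4: row/col 4 already zero → sign 0
signature = (2, 2, 1)

Answer: (2, 2, 1)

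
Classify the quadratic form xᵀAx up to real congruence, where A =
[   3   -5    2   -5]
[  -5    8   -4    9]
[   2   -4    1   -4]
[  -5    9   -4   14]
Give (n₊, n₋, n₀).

step 0: pivot 3 → sign +
step 1: pivot -1/3 → sign −
step 2: pivot 1 → sign +
step 3: pivot 3 → sign +
signature = (3, 1, 0)

Answer: (3, 1, 0)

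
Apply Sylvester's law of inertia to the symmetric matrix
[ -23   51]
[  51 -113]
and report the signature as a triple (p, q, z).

Answer: (1, 1, 0)

Derivation:
step 0: pivot -23 → sign −
step 1: pivot 2/23 → sign +
signature = (1, 1, 0)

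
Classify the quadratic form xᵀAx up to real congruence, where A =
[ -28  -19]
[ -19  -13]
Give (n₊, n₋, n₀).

Answer: (0, 2, 0)

Derivation:
step 0: pivot -28 → sign −
step 1: pivot -3/28 → sign −
signature = (0, 2, 0)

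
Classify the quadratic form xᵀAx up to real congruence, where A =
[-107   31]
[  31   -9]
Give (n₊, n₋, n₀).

Answer: (0, 2, 0)

Derivation:
step 0: pivot -107 → sign −
step 1: pivot -2/107 → sign −
signature = (0, 2, 0)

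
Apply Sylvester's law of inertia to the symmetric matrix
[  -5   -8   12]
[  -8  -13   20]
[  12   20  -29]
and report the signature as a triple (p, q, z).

step 0: pivot -5 → sign −
step 1: pivot -1/5 → sign −
step 2: pivot 3 → sign +
signature = (1, 2, 0)

Answer: (1, 2, 0)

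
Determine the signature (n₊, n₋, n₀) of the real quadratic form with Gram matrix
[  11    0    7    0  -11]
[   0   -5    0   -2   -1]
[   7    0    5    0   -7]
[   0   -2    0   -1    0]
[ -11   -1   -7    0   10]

step 0: pivot 11 → sign +
step 1: pivot -5 → sign −
step 2: pivot 6/11 → sign +
step 3: pivot -1/5 → sign −
step 4: row/col 4 already zero → sign 0
signature = (2, 2, 1)

Answer: (2, 2, 1)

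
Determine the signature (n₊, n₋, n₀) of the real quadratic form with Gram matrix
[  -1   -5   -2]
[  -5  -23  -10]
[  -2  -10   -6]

Answer: (1, 2, 0)

Derivation:
step 0: pivot -1 → sign −
step 1: pivot 2 → sign +
step 2: pivot -2 → sign −
signature = (1, 2, 0)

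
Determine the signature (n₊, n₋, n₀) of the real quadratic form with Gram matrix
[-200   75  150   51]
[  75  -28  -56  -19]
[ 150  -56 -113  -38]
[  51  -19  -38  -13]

step 0: pivot -200 → sign −
step 1: pivot 1/8 → sign +
step 2: pivot -1 → sign −
step 3: pivot -3/25 → sign −
signature = (1, 3, 0)

Answer: (1, 3, 0)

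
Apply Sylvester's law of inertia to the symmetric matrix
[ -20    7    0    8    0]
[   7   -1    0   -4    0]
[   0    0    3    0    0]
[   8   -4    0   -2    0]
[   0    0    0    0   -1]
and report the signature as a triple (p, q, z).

Answer: (3, 2, 0)

Derivation:
step 0: pivot -20 → sign −
step 1: pivot 29/20 → sign +
step 2: pivot 3 → sign +
step 3: pivot 6/29 → sign +
step 4: pivot -1 → sign −
signature = (3, 2, 0)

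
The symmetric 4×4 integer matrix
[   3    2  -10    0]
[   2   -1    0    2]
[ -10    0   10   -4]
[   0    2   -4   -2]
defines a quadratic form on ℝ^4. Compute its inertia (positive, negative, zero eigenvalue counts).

step 0: pivot 3 → sign +
step 1: pivot -7/3 → sign −
step 2: pivot -30/7 → sign −
step 3: pivot 2/5 → sign +
signature = (2, 2, 0)

Answer: (2, 2, 0)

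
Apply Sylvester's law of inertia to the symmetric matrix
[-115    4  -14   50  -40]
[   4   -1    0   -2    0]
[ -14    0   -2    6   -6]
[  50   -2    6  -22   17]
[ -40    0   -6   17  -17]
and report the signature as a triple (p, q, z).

Answer: (1, 4, 0)

Derivation:
step 0: pivot -115 → sign −
step 1: pivot -99/115 → sign −
step 2: pivot -2/99 → sign −
step 3: pivot 5 → sign +
step 4: pivot -1/5 → sign −
signature = (1, 4, 0)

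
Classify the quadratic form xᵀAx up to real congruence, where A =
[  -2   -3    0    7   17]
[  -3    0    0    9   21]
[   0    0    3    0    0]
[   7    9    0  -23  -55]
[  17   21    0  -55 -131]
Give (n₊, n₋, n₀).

Answer: (3, 1, 1)

Derivation:
step 0: pivot -2 → sign −
step 1: pivot 9/2 → sign +
step 2: pivot 3 → sign +
step 3: pivot 1 → sign +
step 4: row/col 4 already zero → sign 0
signature = (3, 1, 1)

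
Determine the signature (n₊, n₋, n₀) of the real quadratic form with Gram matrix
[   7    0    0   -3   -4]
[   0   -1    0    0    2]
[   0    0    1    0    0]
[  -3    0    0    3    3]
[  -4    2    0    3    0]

step 0: pivot 7 → sign +
step 1: pivot -1 → sign −
step 2: pivot 1 → sign +
step 3: pivot 12/7 → sign +
step 4: pivot 3/4 → sign +
signature = (4, 1, 0)

Answer: (4, 1, 0)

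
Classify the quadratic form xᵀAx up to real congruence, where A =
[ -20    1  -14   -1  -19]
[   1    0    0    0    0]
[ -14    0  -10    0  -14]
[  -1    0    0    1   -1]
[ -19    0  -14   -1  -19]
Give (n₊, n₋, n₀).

step 0: pivot -20 → sign −
step 1: pivot 1/20 → sign +
step 2: pivot -10 → sign −
step 3: pivot 1 → sign +
step 4: pivot -2/5 → sign −
signature = (2, 3, 0)

Answer: (2, 3, 0)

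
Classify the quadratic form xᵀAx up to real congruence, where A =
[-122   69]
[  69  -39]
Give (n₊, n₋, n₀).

Answer: (1, 1, 0)

Derivation:
step 0: pivot -122 → sign −
step 1: pivot 3/122 → sign +
signature = (1, 1, 0)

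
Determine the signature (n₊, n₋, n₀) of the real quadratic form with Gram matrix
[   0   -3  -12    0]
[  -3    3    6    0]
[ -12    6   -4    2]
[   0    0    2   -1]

Answer: (1, 2, 1)

Derivation:
step 0: pivot 3 → sign +
step 1: pivot -3 → sign −
step 2: pivot -4 → sign −
step 3: row/col 3 already zero → sign 0
signature = (1, 2, 1)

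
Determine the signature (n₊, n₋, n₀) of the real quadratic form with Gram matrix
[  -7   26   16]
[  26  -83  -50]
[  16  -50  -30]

step 0: pivot -7 → sign −
step 1: pivot 95/7 → sign +
step 2: pivot 2/95 → sign +
signature = (2, 1, 0)

Answer: (2, 1, 0)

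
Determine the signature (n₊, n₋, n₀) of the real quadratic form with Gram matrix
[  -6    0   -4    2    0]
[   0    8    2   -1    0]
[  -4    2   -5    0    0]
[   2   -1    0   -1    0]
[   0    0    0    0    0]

Answer: (1, 3, 1)

Derivation:
step 0: pivot -6 → sign −
step 1: pivot 8 → sign +
step 2: pivot -17/6 → sign −
step 3: pivot -3/68 → sign −
step 4: row/col 4 already zero → sign 0
signature = (1, 3, 1)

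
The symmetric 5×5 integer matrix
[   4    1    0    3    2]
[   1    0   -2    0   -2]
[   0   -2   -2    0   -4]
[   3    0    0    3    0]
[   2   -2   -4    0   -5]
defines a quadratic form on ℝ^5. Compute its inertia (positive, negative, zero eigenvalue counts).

Answer: (3, 2, 0)

Derivation:
step 0: pivot 4 → sign +
step 1: pivot -1/4 → sign −
step 2: pivot 14 → sign +
step 3: pivot 3/7 → sign +
step 4: pivot -1 → sign −
signature = (3, 2, 0)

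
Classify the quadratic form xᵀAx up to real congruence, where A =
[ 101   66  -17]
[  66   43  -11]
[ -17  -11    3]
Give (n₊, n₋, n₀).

Answer: (2, 1, 0)

Derivation:
step 0: pivot 101 → sign +
step 1: pivot -13/101 → sign −
step 2: pivot 3/13 → sign +
signature = (2, 1, 0)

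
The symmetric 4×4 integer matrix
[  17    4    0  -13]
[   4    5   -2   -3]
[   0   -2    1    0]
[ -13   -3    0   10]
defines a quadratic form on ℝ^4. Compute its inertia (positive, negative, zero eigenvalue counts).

step 0: pivot 17 → sign +
step 1: pivot 69/17 → sign +
step 2: pivot 1/69 → sign +
step 3: row/col 3 already zero → sign 0
signature = (3, 0, 1)

Answer: (3, 0, 1)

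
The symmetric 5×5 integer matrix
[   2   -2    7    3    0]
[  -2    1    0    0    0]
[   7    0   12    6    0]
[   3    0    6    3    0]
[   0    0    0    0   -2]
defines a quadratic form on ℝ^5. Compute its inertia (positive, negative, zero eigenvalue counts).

step 0: pivot 2 → sign +
step 1: pivot -1 → sign −
step 2: pivot 73/2 → sign +
step 3: pivot 3/73 → sign +
step 4: pivot -2 → sign −
signature = (3, 2, 0)

Answer: (3, 2, 0)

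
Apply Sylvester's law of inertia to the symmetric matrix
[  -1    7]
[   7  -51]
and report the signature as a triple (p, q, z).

Answer: (0, 2, 0)

Derivation:
step 0: pivot -1 → sign −
step 1: pivot -2 → sign −
signature = (0, 2, 0)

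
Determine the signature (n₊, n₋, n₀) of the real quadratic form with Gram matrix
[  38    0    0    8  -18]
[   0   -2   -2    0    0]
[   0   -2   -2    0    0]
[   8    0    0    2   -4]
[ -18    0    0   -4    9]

step 0: pivot 38 → sign +
step 1: pivot -2 → sign −
step 2: pivot 6/19 → sign +
step 3: pivot 1/3 → sign +
step 4: row/col 4 already zero → sign 0
signature = (3, 1, 1)

Answer: (3, 1, 1)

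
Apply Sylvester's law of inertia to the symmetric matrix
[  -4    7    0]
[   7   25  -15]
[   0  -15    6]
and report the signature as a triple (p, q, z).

step 0: pivot -4 → sign −
step 1: pivot 149/4 → sign +
step 2: pivot -6/149 → sign −
signature = (1, 2, 0)

Answer: (1, 2, 0)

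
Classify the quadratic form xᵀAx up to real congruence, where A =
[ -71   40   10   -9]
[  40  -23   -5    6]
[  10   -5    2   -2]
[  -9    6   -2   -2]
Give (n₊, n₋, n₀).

step 0: pivot -71 → sign −
step 1: pivot -33/71 → sign −
step 2: pivot 47/11 → sign +
step 3: pivot 3/47 → sign +
signature = (2, 2, 0)

Answer: (2, 2, 0)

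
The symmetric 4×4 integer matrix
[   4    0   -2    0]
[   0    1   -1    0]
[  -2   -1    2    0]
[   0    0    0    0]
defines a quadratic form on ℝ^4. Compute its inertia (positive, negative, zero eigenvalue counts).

Answer: (2, 0, 2)

Derivation:
step 0: pivot 4 → sign +
step 1: pivot 1 → sign +
step 2: row/col 2 already zero → sign 0
step 3: row/col 3 already zero → sign 0
signature = (2, 0, 2)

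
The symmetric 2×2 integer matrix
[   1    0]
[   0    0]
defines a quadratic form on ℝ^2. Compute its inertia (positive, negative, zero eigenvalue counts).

Answer: (1, 0, 1)

Derivation:
step 0: pivot 1 → sign +
step 1: row/col 1 already zero → sign 0
signature = (1, 0, 1)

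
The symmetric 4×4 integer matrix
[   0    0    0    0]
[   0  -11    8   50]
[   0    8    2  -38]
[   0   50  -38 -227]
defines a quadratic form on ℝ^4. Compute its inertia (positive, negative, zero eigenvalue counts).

Answer: (1, 2, 1)

Derivation:
step 0: pivot -11 → sign −
step 1: pivot 86/11 → sign +
step 2: pivot -3/43 → sign −
step 3: row/col 3 already zero → sign 0
signature = (1, 2, 1)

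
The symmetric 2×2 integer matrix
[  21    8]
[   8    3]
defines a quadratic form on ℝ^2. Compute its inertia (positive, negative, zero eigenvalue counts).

step 0: pivot 21 → sign +
step 1: pivot -1/21 → sign −
signature = (1, 1, 0)

Answer: (1, 1, 0)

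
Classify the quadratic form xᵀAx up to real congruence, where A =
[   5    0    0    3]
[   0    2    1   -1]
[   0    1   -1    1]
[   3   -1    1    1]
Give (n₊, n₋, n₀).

step 0: pivot 5 → sign +
step 1: pivot 2 → sign +
step 2: pivot -3/2 → sign −
step 3: pivot 1/5 → sign +
signature = (3, 1, 0)

Answer: (3, 1, 0)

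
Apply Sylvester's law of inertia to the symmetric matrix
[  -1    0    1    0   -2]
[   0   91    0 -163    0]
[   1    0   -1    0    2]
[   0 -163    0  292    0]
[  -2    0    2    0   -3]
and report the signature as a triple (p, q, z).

step 0: pivot -1 → sign −
step 1: pivot 91 → sign +
step 2: pivot 3/91 → sign +
step 3: pivot 1 → sign +
step 4: row/col 4 already zero → sign 0
signature = (3, 1, 1)

Answer: (3, 1, 1)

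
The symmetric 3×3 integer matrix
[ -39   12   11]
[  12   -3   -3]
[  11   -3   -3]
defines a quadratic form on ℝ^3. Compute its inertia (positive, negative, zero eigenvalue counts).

step 0: pivot -39 → sign −
step 1: pivot 9/13 → sign +
step 2: pivot -1/9 → sign −
signature = (1, 2, 0)

Answer: (1, 2, 0)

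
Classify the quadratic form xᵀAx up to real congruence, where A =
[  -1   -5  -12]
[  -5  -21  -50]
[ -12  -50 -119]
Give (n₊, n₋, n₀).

Answer: (1, 1, 1)

Derivation:
step 0: pivot -1 → sign −
step 1: pivot 4 → sign +
step 2: row/col 2 already zero → sign 0
signature = (1, 1, 1)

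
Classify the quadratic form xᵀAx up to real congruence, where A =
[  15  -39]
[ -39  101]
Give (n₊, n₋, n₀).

Answer: (1, 1, 0)

Derivation:
step 0: pivot 15 → sign +
step 1: pivot -2/5 → sign −
signature = (1, 1, 0)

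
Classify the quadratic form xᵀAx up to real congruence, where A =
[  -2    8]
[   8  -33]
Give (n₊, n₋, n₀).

step 0: pivot -2 → sign −
step 1: pivot -1 → sign −
signature = (0, 2, 0)

Answer: (0, 2, 0)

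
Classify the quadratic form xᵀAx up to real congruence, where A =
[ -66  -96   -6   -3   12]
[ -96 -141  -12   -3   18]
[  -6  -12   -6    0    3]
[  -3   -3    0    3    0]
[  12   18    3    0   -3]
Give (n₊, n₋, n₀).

Answer: (2, 3, 0)

Derivation:
step 0: pivot -66 → sign −
step 1: pivot -15/11 → sign −
step 2: pivot 12/5 → sign +
step 3: pivot 3/4 → sign +
step 4: pivot -3/2 → sign −
signature = (2, 3, 0)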